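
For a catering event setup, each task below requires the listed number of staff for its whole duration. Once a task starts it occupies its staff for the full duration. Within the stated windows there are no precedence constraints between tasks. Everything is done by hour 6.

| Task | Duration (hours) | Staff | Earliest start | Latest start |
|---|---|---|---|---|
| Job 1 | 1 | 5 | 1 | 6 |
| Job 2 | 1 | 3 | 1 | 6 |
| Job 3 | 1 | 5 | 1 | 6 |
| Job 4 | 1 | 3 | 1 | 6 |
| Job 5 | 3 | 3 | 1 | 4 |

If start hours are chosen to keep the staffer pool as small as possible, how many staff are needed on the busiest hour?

6

Early-start (Job 1@1, Job 2@1, Job 3@1, Job 4@1, Job 5@1) gives peak 19: h1:19  h2:3  h3:3  h4:0  h5:0  h6:0.
Shift Job 2→2, Job 3→3, Job 4→2, Job 5→4.
Schedule Job 1@1, Job 2@2, Job 3@3, Job 4@2, Job 5@4: h1:5  h2:6  h3:5  h4:3  h5:3  h6:3 — peak 6.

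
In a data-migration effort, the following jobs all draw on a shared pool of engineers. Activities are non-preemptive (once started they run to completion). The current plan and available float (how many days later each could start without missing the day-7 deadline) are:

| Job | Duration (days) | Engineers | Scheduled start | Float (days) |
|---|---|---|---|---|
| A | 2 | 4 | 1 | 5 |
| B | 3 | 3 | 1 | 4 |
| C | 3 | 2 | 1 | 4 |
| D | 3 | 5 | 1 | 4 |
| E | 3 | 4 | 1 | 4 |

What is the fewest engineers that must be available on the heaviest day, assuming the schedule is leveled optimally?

9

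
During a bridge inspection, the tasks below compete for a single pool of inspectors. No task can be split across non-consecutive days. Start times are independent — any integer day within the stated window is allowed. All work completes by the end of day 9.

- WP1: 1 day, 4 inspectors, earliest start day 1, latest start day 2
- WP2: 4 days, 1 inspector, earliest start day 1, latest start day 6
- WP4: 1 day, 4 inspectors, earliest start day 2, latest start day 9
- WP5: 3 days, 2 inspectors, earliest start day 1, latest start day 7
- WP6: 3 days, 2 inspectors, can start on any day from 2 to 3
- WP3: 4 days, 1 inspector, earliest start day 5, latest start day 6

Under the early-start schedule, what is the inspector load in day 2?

At early start, day 2 has: WP2, WP4, WP5, WP6.
Demand: 1 + 4 + 2 + 2 = 9.

9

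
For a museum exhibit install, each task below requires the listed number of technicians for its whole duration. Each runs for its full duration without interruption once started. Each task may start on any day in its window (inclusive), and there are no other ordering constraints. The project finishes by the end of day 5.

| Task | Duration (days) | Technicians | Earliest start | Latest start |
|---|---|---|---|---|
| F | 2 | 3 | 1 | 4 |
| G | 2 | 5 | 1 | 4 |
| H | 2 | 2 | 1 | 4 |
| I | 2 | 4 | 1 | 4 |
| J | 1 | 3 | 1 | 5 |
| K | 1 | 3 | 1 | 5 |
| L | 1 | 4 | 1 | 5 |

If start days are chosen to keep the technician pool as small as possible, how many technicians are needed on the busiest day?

8

Early-start (F@1, G@1, H@1, I@1, J@1, K@1, L@1) gives peak 24: d1:24  d2:14  d3:0  d4:0  d5:0.
Shift H→3, I→4, J→3, K→3, L→5.
Schedule F@1, G@1, H@3, I@4, J@3, K@3, L@5: d1:8  d2:8  d3:8  d4:6  d5:8 — peak 8.
Total technician-days = 38 over 5 days ⇒ peak ≥ ⌈38/5⌉ = 8, so 8 is optimal.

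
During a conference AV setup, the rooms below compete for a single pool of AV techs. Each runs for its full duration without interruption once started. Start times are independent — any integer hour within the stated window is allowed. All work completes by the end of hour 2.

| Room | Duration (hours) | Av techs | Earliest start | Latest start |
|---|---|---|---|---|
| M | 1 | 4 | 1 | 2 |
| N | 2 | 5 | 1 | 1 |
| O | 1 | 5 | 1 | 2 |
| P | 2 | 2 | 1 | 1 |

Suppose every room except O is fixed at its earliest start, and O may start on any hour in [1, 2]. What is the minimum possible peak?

O@1: h1:16  h2:7 → peak 16
O@2: h1:11  h2:12 → peak 12
Best is O@2, peak 12.

12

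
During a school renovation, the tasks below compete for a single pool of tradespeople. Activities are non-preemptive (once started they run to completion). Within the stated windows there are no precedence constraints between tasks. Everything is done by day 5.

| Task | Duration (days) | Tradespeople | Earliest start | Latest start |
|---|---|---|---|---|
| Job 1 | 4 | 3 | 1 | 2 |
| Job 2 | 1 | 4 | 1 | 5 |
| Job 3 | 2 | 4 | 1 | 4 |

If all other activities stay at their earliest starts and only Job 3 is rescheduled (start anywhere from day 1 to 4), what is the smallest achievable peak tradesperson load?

7

Job 3@1: d1:11  d2:7  d3:3  d4:3  d5:0 → peak 11
Job 3@2: d1:7  d2:7  d3:7  d4:3  d5:0 → peak 7
Job 3@3: d1:7  d2:3  d3:7  d4:7  d5:0 → peak 7
Job 3@4: d1:7  d2:3  d3:3  d4:7  d5:4 → peak 7
Best is Job 3@2, peak 7.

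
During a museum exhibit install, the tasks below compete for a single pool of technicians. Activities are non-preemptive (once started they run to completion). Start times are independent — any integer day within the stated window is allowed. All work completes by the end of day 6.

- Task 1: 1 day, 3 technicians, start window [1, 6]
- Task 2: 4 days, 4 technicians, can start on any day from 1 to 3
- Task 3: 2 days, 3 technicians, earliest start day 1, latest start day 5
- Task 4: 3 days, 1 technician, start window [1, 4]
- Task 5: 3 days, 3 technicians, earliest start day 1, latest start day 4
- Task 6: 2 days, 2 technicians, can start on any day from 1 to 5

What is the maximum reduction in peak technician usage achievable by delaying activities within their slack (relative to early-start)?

9

Early-start peak: d1:16  d2:13  d3:8  d4:4  d5:0  d6:0 ⇒ 16.
Leveled (Task 1@1, Task 2@3, Task 3@1, Task 4@1, Task 5@4, Task 6@2): d1:7  d2:6  d3:7  d4:7  d5:7  d6:7 ⇒ 7.
Reduction 16 − 7 = 9.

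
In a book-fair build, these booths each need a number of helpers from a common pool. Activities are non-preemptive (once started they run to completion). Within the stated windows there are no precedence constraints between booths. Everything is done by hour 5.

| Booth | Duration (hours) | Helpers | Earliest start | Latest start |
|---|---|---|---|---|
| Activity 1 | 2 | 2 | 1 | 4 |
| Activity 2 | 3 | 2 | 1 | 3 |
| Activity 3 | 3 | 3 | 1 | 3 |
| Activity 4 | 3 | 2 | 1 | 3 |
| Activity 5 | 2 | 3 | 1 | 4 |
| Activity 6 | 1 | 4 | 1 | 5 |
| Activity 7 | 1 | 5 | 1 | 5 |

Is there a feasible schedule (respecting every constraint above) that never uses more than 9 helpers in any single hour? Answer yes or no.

yes

Schedule Activity 1@1, Activity 2@1, Activity 3@1, Activity 4@1, Activity 5@4, Activity 6@4, Activity 7@5: h1:9  h2:9  h3:7  h4:7  h5:8 — peak 9 ≤ 9.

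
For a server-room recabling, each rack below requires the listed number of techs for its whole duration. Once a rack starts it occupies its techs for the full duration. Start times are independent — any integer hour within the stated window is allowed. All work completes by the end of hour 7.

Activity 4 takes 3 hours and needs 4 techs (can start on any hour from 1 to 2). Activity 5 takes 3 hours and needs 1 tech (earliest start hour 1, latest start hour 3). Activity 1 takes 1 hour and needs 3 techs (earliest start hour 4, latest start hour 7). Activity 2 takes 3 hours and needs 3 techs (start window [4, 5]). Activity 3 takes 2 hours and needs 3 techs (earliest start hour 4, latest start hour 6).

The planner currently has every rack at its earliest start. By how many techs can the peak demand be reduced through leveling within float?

3

Early-start peak: h1:5  h2:5  h3:5  h4:9  h5:6  h6:3  h7:0 ⇒ 9.
Leveled (Activity 4@1, Activity 5@1, Activity 1@4, Activity 2@4, Activity 3@5): h1:5  h2:5  h3:5  h4:6  h5:6  h6:6  h7:0 ⇒ 6.
Reduction 9 − 6 = 3.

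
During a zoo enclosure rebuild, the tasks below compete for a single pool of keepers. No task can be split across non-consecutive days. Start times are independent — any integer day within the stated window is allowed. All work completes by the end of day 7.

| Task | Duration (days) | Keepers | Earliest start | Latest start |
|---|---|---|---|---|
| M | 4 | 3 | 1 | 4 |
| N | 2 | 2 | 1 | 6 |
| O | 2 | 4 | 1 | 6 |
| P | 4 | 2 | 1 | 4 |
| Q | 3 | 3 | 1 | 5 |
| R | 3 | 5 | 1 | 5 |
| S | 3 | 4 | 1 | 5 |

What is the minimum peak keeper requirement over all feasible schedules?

11

Early-start (M@1, N@1, O@1, P@1, Q@1, R@1, S@1) gives peak 23: d1:23  d2:23  d3:17  d4:5  d5:0  d6:0  d7:0.
Shift O→3, P→4, R→5, S→5.
Schedule M@1, N@1, O@3, P@4, Q@1, R@5, S@5: d1:8  d2:8  d3:10  d4:9  d5:11  d6:11  d7:11 — peak 11.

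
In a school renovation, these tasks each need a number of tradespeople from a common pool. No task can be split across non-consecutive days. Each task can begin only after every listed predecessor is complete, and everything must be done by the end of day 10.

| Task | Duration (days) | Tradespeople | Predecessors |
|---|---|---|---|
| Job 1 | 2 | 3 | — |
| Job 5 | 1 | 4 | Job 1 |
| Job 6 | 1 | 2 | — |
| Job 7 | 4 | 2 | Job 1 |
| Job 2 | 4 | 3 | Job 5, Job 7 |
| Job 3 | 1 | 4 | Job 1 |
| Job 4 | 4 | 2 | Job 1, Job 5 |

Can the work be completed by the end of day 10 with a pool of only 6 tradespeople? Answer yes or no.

yes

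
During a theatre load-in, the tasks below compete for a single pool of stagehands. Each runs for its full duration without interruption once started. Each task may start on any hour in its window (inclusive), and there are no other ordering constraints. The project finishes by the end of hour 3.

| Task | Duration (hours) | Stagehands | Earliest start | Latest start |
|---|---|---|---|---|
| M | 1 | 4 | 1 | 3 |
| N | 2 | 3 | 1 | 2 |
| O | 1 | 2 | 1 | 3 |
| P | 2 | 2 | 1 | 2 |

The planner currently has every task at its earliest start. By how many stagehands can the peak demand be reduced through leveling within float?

Early-start peak: h1:11  h2:5  h3:0 ⇒ 11.
Leveled (M@1, N@2, O@1, P@2): h1:6  h2:5  h3:5 ⇒ 6.
Reduction 11 − 6 = 5.

5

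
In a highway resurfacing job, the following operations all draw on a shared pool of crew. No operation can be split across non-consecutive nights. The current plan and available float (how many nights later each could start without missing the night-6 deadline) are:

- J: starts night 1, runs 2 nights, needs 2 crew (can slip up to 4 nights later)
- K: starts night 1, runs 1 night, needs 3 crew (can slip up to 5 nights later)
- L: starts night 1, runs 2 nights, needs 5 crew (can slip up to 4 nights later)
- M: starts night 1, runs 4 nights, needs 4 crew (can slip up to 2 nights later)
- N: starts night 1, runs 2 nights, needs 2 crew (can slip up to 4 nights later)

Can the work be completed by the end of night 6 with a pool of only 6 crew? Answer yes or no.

no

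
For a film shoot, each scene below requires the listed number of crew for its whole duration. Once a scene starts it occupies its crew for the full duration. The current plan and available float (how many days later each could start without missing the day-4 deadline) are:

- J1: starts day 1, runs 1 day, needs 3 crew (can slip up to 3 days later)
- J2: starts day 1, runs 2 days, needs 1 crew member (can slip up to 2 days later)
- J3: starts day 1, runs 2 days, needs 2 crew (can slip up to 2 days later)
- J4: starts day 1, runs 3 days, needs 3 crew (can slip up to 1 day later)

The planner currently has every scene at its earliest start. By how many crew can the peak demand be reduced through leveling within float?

4

Early-start peak: d1:9  d2:6  d3:3  d4:0 ⇒ 9.
Leveled (J1@1, J2@1, J3@3, J4@2): d1:4  d2:4  d3:5  d4:5 ⇒ 5.
Reduction 9 − 5 = 4.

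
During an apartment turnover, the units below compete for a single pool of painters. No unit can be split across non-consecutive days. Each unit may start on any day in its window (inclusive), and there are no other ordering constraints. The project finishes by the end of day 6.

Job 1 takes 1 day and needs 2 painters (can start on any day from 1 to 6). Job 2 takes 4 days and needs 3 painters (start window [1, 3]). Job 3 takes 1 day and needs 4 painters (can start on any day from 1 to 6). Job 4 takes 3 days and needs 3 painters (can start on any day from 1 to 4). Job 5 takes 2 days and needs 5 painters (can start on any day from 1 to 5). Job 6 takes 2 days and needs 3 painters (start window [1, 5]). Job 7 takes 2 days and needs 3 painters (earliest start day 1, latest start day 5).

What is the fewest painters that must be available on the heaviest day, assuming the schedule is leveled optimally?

Early-start (Job 1@1, Job 2@1, Job 3@1, Job 4@1, Job 5@1, Job 6@1, Job 7@1) gives peak 23: d1:23  d2:17  d3:6  d4:3  d5:0  d6:0.
Shift Job 4→2, Job 5→5, Job 6→2, Job 7→4.
Schedule Job 1@1, Job 2@1, Job 3@1, Job 4@2, Job 5@5, Job 6@2, Job 7@4: d1:9  d2:9  d3:9  d4:9  d5:8  d6:5 — peak 9.
Total painter-days = 49 over 6 days ⇒ peak ≥ ⌈49/6⌉ = 9, so 9 is optimal.

9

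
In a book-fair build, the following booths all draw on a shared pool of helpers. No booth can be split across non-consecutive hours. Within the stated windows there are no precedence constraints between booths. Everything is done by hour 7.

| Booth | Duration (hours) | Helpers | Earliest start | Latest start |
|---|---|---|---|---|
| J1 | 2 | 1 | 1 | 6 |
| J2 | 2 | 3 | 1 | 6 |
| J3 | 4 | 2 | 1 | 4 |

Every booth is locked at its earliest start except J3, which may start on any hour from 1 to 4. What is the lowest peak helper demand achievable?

J3@1: h1:6  h2:6  h3:2  h4:2  h5:0  h6:0  h7:0 → peak 6
J3@2: h1:4  h2:6  h3:2  h4:2  h5:2  h6:0  h7:0 → peak 6
J3@3: h1:4  h2:4  h3:2  h4:2  h5:2  h6:2  h7:0 → peak 4
J3@4: h1:4  h2:4  h3:0  h4:2  h5:2  h6:2  h7:2 → peak 4
Best is J3@3, peak 4.

4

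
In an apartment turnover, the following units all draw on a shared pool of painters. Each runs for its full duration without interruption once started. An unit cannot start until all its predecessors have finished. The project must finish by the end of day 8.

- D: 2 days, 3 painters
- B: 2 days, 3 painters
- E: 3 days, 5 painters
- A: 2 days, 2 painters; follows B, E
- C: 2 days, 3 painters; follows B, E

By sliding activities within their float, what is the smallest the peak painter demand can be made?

6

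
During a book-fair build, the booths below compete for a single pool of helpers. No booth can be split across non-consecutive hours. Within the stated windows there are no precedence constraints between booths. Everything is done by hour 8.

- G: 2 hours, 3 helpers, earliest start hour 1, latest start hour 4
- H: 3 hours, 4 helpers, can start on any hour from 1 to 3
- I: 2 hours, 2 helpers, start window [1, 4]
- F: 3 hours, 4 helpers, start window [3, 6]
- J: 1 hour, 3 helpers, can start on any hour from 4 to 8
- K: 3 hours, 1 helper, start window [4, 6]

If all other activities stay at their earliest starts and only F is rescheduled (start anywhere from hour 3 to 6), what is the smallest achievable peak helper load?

9

F@3: h1:9  h2:9  h3:8  h4:8  h5:5  h6:1  h7:0  h8:0 → peak 9
F@4: h1:9  h2:9  h3:4  h4:8  h5:5  h6:5  h7:0  h8:0 → peak 9
F@5: h1:9  h2:9  h3:4  h4:4  h5:5  h6:5  h7:4  h8:0 → peak 9
F@6: h1:9  h2:9  h3:4  h4:4  h5:1  h6:5  h7:4  h8:4 → peak 9
Best is F@3, peak 9.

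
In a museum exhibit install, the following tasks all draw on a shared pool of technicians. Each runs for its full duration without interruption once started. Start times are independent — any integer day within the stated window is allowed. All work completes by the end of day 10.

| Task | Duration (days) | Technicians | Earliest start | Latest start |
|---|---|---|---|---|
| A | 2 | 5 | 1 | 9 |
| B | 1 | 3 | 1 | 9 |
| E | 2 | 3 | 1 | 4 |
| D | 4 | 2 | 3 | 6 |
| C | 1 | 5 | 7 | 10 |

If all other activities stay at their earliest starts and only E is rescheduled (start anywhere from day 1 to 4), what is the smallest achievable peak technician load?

E@1: d1:11  d2:8  d3:2  d4:2  d5:2  d6:2  d7:5  d8:0  d9:0  d10:0 → peak 11
E@2: d1:8  d2:8  d3:5  d4:2  d5:2  d6:2  d7:5  d8:0  d9:0  d10:0 → peak 8
E@3: d1:8  d2:5  d3:5  d4:5  d5:2  d6:2  d7:5  d8:0  d9:0  d10:0 → peak 8
E@4: d1:8  d2:5  d3:2  d4:5  d5:5  d6:2  d7:5  d8:0  d9:0  d10:0 → peak 8
Best is E@2, peak 8.

8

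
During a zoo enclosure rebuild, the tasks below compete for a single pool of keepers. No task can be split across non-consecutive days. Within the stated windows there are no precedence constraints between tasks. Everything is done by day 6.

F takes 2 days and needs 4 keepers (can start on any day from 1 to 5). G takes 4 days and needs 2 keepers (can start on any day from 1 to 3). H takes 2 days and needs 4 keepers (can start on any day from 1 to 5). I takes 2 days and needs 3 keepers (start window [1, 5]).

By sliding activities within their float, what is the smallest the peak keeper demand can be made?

6

Early-start (F@1, G@1, H@1, I@1) gives peak 13: d1:13  d2:13  d3:2  d4:2  d5:0  d6:0.
Shift H→3, I→5.
Schedule F@1, G@1, H@3, I@5: d1:6  d2:6  d3:6  d4:6  d5:3  d6:3 — peak 6.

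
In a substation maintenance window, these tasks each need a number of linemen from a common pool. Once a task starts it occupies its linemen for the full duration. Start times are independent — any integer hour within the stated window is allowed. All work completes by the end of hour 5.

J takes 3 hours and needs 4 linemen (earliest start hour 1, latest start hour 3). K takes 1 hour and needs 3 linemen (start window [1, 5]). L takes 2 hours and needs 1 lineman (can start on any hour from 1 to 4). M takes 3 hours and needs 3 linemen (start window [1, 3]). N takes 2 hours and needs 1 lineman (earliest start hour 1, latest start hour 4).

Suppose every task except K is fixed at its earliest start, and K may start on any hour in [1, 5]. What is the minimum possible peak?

K@1: h1:12  h2:9  h3:7  h4:0  h5:0 → peak 12
K@2: h1:9  h2:12  h3:7  h4:0  h5:0 → peak 12
K@3: h1:9  h2:9  h3:10  h4:0  h5:0 → peak 10
K@4: h1:9  h2:9  h3:7  h4:3  h5:0 → peak 9
K@5: h1:9  h2:9  h3:7  h4:0  h5:3 → peak 9
Best is K@4, peak 9.

9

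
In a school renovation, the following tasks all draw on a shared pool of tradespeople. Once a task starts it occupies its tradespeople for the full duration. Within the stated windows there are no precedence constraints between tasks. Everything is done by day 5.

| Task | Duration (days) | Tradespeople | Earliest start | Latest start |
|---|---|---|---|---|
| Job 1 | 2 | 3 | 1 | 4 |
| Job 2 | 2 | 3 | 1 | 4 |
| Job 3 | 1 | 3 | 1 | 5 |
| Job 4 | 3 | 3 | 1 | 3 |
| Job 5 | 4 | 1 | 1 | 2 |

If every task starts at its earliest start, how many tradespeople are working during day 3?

4

At early start, day 3 has: Job 4, Job 5.
Demand: 3 + 1 = 4.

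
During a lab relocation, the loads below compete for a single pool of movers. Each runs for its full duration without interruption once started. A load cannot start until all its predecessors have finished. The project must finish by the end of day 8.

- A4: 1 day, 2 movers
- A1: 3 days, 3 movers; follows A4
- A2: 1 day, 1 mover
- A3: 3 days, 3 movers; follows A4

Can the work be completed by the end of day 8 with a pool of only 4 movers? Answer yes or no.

Schedule A4@1, A1@2, A2@1, A3@5: d1:3  d2:3  d3:3  d4:3  d5:3  d6:3  d7:3  d8:0 — peak 3 ≤ 4.

yes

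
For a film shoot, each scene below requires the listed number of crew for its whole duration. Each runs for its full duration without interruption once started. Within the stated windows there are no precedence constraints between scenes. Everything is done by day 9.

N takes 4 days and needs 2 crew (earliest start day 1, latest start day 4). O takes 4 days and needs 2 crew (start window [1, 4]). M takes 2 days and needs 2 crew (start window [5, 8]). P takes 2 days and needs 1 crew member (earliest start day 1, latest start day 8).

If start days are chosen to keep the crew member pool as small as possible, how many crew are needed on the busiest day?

4

Early-start (N@1, O@1, M@5, P@1) gives peak 5: d1:5  d2:5  d3:4  d4:4  d5:2  d6:2  d7:0  d8:0  d9:0.
Shift P→5.
Schedule N@1, O@1, M@5, P@5: d1:4  d2:4  d3:4  d4:4  d5:3  d6:3  d7:0  d8:0  d9:0 — peak 4.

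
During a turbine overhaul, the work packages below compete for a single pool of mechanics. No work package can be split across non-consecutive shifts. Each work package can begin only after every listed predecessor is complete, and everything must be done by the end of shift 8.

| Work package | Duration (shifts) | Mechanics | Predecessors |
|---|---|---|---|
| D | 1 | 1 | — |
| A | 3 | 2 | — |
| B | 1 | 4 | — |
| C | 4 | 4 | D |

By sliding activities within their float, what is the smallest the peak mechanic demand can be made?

4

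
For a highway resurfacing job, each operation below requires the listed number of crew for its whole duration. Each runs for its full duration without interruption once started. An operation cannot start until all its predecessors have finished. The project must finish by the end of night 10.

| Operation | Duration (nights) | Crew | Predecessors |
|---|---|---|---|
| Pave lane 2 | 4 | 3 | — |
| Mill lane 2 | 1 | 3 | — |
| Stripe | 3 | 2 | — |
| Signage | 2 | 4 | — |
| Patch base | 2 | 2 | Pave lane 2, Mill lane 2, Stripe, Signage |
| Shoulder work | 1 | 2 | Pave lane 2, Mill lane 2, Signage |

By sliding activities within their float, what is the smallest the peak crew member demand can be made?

Early-start (Pave lane 2@1, Mill lane 2@1, Stripe@1, Signage@1, Patch base@5, Shoulder work@5) gives peak 12: n1:12  n2:9  n3:5  n4:3  n5:4  n6:2  n7:0  n8:0  n9:0  n10:0.
Shift Mill lane 2→5, Signage→6, Patch base→8, Shoulder work→8.
Schedule Pave lane 2@1, Mill lane 2@5, Stripe@1, Signage@6, Patch base@8, Shoulder work@8: n1:5  n2:5  n3:5  n4:3  n5:3  n6:4  n7:4  n8:4  n9:2  n10:0 — peak 5.

5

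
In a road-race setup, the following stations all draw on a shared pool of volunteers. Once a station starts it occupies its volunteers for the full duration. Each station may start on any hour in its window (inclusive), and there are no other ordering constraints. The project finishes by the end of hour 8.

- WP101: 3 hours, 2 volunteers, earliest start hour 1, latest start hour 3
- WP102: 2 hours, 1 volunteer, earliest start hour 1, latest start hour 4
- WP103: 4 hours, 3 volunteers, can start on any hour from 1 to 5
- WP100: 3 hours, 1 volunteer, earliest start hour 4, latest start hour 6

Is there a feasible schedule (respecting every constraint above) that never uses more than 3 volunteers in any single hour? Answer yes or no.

The minimum achievable peak is 4; 3 < 4, so no feasible schedule stays within the cap.

no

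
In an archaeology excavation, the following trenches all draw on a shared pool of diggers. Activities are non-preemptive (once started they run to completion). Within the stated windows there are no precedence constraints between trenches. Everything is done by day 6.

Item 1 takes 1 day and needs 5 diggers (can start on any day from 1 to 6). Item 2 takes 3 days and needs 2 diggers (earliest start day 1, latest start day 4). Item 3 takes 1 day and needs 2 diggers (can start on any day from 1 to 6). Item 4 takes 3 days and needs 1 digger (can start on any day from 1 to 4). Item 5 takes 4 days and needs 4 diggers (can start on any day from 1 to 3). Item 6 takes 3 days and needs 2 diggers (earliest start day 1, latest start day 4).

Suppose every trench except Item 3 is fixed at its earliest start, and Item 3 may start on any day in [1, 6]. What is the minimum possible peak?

14

Item 3@1: d1:16  d2:9  d3:9  d4:4  d5:0  d6:0 → peak 16
Item 3@2: d1:14  d2:11  d3:9  d4:4  d5:0  d6:0 → peak 14
Item 3@3: d1:14  d2:9  d3:11  d4:4  d5:0  d6:0 → peak 14
Item 3@4: d1:14  d2:9  d3:9  d4:6  d5:0  d6:0 → peak 14
Item 3@5: d1:14  d2:9  d3:9  d4:4  d5:2  d6:0 → peak 14
Item 3@6: d1:14  d2:9  d3:9  d4:4  d5:0  d6:2 → peak 14
Best is Item 3@2, peak 14.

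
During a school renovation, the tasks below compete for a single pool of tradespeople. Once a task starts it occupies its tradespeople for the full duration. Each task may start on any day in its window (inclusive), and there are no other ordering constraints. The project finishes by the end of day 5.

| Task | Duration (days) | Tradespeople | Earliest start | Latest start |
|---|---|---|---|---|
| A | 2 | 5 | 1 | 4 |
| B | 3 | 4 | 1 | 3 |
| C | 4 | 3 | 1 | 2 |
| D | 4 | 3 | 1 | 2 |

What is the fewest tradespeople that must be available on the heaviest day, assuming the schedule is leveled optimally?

11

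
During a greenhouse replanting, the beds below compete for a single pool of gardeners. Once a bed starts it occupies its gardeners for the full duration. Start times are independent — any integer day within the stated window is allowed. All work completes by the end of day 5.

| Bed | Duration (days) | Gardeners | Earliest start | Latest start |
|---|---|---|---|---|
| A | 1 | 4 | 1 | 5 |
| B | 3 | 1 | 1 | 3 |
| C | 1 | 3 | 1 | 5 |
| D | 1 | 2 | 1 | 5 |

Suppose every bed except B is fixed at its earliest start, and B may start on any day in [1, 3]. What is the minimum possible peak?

9

B@1: d1:10  d2:1  d3:1  d4:0  d5:0 → peak 10
B@2: d1:9  d2:1  d3:1  d4:1  d5:0 → peak 9
B@3: d1:9  d2:0  d3:1  d4:1  d5:1 → peak 9
Best is B@2, peak 9.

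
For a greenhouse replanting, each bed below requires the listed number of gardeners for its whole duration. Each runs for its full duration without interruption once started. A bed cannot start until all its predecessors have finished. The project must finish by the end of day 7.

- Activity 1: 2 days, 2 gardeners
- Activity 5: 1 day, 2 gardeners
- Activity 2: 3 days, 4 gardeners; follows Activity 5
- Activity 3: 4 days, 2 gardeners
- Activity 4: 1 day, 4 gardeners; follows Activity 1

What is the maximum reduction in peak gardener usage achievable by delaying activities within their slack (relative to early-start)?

Early-start peak: d1:6  d2:8  d3:10  d4:6  d5:0  d6:0  d7:0 ⇒ 10.
Leveled (Activity 1@1, Activity 5@1, Activity 2@2, Activity 3@3, Activity 4@5): d1:4  d2:6  d3:6  d4:6  d5:6  d6:2  d7:0 ⇒ 6.
Reduction 10 − 6 = 4.

4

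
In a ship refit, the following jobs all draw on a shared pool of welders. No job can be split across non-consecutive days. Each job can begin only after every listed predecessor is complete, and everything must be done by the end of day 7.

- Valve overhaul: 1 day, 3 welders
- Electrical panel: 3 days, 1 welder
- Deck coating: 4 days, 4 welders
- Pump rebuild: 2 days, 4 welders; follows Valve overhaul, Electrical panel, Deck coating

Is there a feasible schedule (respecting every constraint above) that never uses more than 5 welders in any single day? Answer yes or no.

yes

Schedule Valve overhaul@1, Electrical panel@1, Deck coating@2, Pump rebuild@6: d1:4  d2:5  d3:5  d4:4  d5:4  d6:4  d7:4 — peak 5 ≤ 5.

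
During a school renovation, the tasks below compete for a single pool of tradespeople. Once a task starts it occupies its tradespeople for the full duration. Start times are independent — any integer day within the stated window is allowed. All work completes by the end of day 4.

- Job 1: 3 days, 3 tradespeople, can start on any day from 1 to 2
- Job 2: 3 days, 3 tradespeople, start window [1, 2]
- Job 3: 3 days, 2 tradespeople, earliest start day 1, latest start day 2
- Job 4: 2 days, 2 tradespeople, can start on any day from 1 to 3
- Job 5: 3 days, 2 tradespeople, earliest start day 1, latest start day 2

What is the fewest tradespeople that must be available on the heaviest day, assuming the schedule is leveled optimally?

12

Schedule Job 1@1, Job 2@1, Job 3@1, Job 4@1, Job 5@1: d1:12  d2:12  d3:10  d4:0 — peak 12.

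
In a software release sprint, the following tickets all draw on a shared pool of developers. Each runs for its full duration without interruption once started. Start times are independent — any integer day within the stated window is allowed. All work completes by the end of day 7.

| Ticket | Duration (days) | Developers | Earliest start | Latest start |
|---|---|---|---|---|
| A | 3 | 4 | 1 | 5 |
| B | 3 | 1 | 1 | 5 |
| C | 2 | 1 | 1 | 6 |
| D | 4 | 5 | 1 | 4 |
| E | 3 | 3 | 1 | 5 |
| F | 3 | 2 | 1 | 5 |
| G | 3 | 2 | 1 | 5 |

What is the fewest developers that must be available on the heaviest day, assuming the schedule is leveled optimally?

9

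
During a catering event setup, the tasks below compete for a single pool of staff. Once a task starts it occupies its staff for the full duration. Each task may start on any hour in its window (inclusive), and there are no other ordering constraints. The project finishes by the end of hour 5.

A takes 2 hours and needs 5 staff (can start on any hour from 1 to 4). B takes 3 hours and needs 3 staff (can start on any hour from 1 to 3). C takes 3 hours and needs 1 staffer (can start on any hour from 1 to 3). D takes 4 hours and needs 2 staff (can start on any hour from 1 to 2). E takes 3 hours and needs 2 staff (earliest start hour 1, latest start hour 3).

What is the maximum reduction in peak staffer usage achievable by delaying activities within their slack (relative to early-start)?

5

Early-start peak: h1:13  h2:13  h3:8  h4:2  h5:0 ⇒ 13.
Leveled (A@1, B@3, C@1, D@1, E@3): h1:8  h2:8  h3:8  h4:7  h5:5 ⇒ 8.
Reduction 13 − 8 = 5.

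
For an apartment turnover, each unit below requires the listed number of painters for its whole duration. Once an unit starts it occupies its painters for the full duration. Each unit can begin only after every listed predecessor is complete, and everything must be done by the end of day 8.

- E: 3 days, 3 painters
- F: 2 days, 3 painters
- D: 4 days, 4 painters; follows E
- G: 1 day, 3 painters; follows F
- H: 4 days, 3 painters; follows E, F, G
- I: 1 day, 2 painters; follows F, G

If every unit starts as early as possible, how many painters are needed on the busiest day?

9

Early-start schedule: E@1, F@1, D@4, G@3, H@4, I@4.
Load per day: day 1: 6, day 2: 6, day 3: 6, day 4: 9, day 5: 7, day 6: 7, day 7: 7, day 8: 0.
Peak is 9.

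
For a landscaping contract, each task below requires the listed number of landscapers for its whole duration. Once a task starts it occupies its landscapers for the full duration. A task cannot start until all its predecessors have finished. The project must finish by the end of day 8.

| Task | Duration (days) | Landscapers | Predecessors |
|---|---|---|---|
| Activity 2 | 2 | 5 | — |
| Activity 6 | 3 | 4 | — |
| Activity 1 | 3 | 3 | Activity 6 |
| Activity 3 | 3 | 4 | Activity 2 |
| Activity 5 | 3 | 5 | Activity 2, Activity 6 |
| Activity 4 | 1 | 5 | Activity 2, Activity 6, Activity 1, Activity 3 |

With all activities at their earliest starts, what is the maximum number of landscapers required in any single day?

12

Early-start schedule: Activity 2@1, Activity 6@1, Activity 1@4, Activity 3@3, Activity 5@4, Activity 4@7.
Load per day: day 1: 9, day 2: 9, day 3: 8, day 4: 12, day 5: 12, day 6: 8, day 7: 5, day 8: 0.
Peak is 12.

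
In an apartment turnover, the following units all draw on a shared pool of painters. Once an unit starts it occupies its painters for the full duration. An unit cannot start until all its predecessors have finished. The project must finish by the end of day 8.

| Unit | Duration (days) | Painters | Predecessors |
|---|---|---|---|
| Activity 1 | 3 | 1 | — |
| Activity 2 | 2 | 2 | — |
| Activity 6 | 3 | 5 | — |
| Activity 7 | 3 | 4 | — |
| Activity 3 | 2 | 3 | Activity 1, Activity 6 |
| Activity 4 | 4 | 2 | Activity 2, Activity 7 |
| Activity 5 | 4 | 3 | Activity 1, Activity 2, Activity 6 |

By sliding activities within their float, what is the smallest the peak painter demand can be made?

Schedule Activity 1@1, Activity 2@1, Activity 6@1, Activity 7@1, Activity 3@4, Activity 4@4, Activity 5@4: d1:12  d2:12  d3:10  d4:8  d5:8  d6:5  d7:5  d8:0 — peak 12.

12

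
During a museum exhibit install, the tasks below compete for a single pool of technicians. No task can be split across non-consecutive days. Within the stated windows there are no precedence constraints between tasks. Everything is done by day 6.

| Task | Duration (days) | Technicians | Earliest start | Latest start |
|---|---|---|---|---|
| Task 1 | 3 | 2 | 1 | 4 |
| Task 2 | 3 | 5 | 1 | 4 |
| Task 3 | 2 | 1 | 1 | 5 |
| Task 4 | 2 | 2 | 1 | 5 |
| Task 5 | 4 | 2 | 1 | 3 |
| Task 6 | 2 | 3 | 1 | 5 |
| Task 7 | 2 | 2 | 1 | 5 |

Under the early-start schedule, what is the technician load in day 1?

17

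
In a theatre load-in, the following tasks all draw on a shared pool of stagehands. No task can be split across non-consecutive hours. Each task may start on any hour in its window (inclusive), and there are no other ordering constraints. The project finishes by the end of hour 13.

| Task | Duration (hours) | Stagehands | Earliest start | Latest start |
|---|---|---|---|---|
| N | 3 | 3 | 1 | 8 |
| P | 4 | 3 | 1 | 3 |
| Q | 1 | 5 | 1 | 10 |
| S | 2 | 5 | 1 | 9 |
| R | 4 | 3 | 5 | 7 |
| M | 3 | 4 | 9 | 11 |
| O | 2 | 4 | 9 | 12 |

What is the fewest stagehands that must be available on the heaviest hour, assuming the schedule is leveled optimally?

8

Early-start (N@1, P@1, Q@1, S@1, R@5, M@9, O@9) gives peak 16: h1:16  h2:11  h3:6  h4:3  h5:3  h6:3  h7:3  h8:3  h9:8  h10:8  h11:4  h12:0  h13:0.
Shift Q→4, S→5.
Schedule N@1, P@1, Q@4, S@5, R@5, M@9, O@9: h1:6  h2:6  h3:6  h4:8  h5:8  h6:8  h7:3  h8:3  h9:8  h10:8  h11:4  h12:0  h13:0 — peak 8.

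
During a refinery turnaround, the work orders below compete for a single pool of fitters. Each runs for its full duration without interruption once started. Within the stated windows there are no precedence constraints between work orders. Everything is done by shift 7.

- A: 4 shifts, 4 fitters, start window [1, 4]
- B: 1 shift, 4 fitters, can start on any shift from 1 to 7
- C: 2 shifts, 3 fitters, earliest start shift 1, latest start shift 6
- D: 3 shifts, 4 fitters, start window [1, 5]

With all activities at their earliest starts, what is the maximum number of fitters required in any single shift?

15

Early-start schedule: A@1, B@1, C@1, D@1.
Load per shift: shift 1: 15, shift 2: 11, shift 3: 8, shift 4: 4, shift 5: 0, shift 6: 0, shift 7: 0.
Peak is 15.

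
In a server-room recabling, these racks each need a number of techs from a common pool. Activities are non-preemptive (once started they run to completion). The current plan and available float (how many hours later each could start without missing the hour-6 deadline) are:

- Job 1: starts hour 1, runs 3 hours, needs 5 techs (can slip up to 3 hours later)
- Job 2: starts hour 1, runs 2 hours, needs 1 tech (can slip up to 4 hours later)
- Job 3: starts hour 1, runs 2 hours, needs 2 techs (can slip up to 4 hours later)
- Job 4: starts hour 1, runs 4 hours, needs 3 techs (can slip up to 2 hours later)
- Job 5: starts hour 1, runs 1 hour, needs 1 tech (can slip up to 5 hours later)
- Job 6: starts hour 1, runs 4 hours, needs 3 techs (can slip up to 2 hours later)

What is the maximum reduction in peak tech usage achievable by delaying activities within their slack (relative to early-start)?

Early-start peak: h1:15  h2:14  h3:11  h4:6  h5:0  h6:0 ⇒ 15.
Leveled (Job 1@1, Job 2@1, Job 3@1, Job 4@1, Job 5@4, Job 6@3): h1:11  h2:11  h3:11  h4:7  h5:3  h6:3 ⇒ 11.
Reduction 15 − 11 = 4.

4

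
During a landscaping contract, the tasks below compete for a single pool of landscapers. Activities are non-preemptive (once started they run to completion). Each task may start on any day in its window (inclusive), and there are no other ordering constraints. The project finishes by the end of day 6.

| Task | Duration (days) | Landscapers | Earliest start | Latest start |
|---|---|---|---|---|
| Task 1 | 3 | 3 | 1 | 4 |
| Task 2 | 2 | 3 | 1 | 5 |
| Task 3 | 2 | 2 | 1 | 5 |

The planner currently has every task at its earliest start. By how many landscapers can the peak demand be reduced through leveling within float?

Early-start peak: d1:8  d2:8  d3:3  d4:0  d5:0  d6:0 ⇒ 8.
Leveled (Task 1@1, Task 2@4, Task 3@1): d1:5  d2:5  d3:3  d4:3  d5:3  d6:0 ⇒ 5.
Reduction 8 − 5 = 3.

3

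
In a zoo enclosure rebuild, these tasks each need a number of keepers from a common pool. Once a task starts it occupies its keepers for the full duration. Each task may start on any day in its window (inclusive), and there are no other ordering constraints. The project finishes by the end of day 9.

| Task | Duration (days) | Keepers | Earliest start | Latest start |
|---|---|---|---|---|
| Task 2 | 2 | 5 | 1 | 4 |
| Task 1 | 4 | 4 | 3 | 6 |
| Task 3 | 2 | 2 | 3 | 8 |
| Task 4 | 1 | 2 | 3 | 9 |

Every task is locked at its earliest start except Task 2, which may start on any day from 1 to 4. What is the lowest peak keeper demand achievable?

Task 2@1: d1:5  d2:5  d3:8  d4:6  d5:4  d6:4  d7:0  d8:0  d9:0 → peak 8
Task 2@2: d1:0  d2:5  d3:13  d4:6  d5:4  d6:4  d7:0  d8:0  d9:0 → peak 13
Task 2@3: d1:0  d2:0  d3:13  d4:11  d5:4  d6:4  d7:0  d8:0  d9:0 → peak 13
Task 2@4: d1:0  d2:0  d3:8  d4:11  d5:9  d6:4  d7:0  d8:0  d9:0 → peak 11
Best is Task 2@1, peak 8.

8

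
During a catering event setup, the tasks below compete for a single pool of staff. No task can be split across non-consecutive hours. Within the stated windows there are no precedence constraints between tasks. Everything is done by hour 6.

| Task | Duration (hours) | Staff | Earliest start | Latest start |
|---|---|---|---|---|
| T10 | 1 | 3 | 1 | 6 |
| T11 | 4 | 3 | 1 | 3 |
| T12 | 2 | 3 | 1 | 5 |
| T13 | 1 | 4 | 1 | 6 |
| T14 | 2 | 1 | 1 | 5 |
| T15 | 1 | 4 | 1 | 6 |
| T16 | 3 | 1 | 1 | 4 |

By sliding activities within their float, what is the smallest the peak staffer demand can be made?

6

Early-start (T10@1, T11@1, T12@1, T13@1, T14@1, T15@1, T16@1) gives peak 19: h1:19  h2:8  h3:4  h4:3  h5:0  h6:0.
Shift T12→2, T13→5, T14→4, T15→6, T16→4.
Schedule T10@1, T11@1, T12@2, T13@5, T14@4, T15@6, T16@4: h1:6  h2:6  h3:6  h4:5  h5:6  h6:5 — peak 6.
Total staffer-hours = 34 over 6 hours ⇒ peak ≥ ⌈34/6⌉ = 6, so 6 is optimal.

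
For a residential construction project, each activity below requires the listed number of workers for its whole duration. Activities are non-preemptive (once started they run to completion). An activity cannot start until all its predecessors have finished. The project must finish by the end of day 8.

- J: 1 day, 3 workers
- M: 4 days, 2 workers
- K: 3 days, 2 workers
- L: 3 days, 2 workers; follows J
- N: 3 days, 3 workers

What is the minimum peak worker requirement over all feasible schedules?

Early-start (J@1, M@1, K@1, L@2, N@1) gives peak 10: d1:10  d2:9  d3:9  d4:4  d5:0  d6:0  d7:0  d8:0.
Shift K→2, L→5, N→5.
Schedule J@1, M@1, K@2, L@5, N@5: d1:5  d2:4  d3:4  d4:4  d5:5  d6:5  d7:5  d8:0 — peak 5.

5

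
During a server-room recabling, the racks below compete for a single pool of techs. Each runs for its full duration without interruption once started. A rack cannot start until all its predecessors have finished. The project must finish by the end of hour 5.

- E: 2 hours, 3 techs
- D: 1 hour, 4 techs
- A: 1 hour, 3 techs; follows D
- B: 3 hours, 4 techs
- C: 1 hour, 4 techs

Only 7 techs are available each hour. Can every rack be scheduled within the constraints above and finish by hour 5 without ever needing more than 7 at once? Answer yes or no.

yes

Schedule E@1, D@1, A@3, B@2, C@5: h1:7  h2:7  h3:7  h4:4  h5:4 — peak 7 ≤ 7.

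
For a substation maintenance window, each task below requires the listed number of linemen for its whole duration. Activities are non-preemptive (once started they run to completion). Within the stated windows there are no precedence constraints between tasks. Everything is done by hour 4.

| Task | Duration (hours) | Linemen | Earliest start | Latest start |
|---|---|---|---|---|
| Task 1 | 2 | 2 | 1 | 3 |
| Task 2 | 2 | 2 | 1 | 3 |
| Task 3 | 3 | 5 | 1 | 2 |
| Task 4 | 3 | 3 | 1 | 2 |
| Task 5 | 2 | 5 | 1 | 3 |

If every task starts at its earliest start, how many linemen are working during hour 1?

At early start, hour 1 has: Task 1, Task 2, Task 3, Task 4, Task 5.
Demand: 2 + 2 + 5 + 3 + 5 = 17.

17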